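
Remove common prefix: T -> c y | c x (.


Common prefix: 'c'
Factored: T -> c T', T' -> y | x (


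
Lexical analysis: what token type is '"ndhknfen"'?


Pattern: double-quoted sequence
Type: STRING_LITERAL


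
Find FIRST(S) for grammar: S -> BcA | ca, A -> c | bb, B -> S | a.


Per alternative of S: FIRST(BcA) = {a, c}; FIRST(ca) = {c}
FIRST(S) = {a, c}


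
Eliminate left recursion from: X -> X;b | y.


Left-recursive alternatives: X;b; non-recursive: y
Introduce X': X -> yX', X' -> ;bX' | ε


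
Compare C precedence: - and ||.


'-' is additive (level 9); '||' is logical OR (level 1)
Higher level binds tighter
'-' has higher precedence than '||'


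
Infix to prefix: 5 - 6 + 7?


left-to-right (same/higher precedence on left): tree is (+ (- 5 6) 7)
Prefix: + - 5 6 7


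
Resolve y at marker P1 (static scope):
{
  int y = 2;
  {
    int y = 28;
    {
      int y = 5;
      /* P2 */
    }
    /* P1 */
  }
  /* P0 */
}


y declared in the same block as P1
y = 28


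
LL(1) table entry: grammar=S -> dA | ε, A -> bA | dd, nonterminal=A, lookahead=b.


For [A, b]: 'b' ∈ FIRST(bA)
Entry: A -> bA


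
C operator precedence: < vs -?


'-' is additive (level 9); '<' is relational (level 7)
Higher level binds tighter
'-' has higher precedence than '<'


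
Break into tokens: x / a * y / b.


Scan left to right, longest-match per lexeme
Tokens: ID(x), OP(/), ID(a), OP(*), ID(y), OP(/), ID(b)


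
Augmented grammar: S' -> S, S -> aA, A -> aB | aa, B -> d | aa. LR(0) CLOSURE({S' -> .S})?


Start: S' -> .S
For each item with dot before a nonterminal B, add B -> .γ for every B-production
Closure: [S' -> .S, S -> .aA]


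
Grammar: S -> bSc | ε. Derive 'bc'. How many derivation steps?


Derivation: S => bSc => bc
Steps: 2


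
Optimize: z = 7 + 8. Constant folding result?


7 + 8 = 15 at compile time
Optimized: z = 15


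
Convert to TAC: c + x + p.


Break into single-operator statements:
t1 = c + x
t2 = t1 + p


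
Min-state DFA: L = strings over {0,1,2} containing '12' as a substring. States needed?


KMP-style automaton: 2 progress states + 1 absorbing accept = 3
Minimal DFA: 3 states


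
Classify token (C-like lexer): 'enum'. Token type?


Pattern: reserved word
Type: KEYWORD


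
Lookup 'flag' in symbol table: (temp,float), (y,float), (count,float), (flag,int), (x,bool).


Lookup 'flag' → type int


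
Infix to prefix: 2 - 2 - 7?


left-to-right (same/higher precedence on left): tree is (- (- 2 2) 7)
Prefix: - - 2 2 7


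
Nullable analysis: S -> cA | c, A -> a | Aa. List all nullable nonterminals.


A nonterminal is nullable iff some alternative derives ε (directly, or every symbol in it is nullable)
Nullable: {}


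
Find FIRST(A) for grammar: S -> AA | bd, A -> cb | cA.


Per alternative of A: FIRST(cb) = {c}; FIRST(cA) = {c}
FIRST(A) = {c}


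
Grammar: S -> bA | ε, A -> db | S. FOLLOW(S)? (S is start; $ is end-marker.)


$ ∈ FOLLOW(S). For each A -> αBβ: add FIRST(β)\{ε} to FOLLOW(B); if β nullable, add FOLLOW(A).
FOLLOW(S) = {$}


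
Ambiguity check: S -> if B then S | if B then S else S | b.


dangling else: 'if B then if B then b else b' parses two ways
Ambiguous


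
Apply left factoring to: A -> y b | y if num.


Common prefix: 'y'
Factored: A -> y A', A' -> b | if num


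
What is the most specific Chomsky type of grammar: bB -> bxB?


LHS has context (more than one symbol) and |LHS| ≤ |RHS|
Classification: Type 1 (Context-Sensitive)


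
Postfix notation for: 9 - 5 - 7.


Left to right (same or higher precedence on left)
Postfix: 9 5 - 7 -


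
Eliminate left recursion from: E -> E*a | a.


Left-recursive alternatives: E*a; non-recursive: a
Introduce E': E -> aE', E' -> *aE' | ε


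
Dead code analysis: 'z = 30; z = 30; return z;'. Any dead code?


first assignment to z is overwritten before any read
Dead: 'z = 30'


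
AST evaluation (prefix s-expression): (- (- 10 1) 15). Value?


Evaluate inner: (- 10 1) = 9
Evaluate root: (- 9 15) = -6
Result: -6


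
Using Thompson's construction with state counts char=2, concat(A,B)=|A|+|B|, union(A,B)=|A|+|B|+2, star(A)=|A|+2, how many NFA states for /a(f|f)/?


Syntax tree has 3 char leaf(s), 1 union(s), 0 star(s)
chars contribute 3×2 = 6; each union adds +2; each star adds +2
Total: 6 + 2 + 0 = 8 states


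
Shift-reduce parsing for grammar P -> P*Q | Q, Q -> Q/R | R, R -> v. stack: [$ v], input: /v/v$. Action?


'v' on top is the handle for R -> v
Action: reduce (R -> v)


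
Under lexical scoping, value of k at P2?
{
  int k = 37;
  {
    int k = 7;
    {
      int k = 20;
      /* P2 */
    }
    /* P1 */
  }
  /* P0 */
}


k declared in the same block as P2
k = 20


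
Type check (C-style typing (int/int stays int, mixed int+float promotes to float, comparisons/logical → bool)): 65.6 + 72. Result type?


Operand types: float + int
Rule: mixed int/float promotes to float; int/int stays int
Result type: float


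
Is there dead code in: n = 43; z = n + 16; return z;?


n is read by z's definition; z is returned
No dead code


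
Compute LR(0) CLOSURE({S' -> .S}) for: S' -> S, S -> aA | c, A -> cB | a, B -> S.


Start: S' -> .S
For each item with dot before a nonterminal B, add B -> .γ for every B-production
Closure: [S' -> .S, S -> .aA, S -> .c]


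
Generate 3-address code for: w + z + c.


Break into single-operator statements:
t1 = w + z
t2 = t1 + c


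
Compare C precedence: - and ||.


'-' is additive (level 9); '||' is logical OR (level 1)
Higher level binds tighter
'-' has higher precedence than '||'


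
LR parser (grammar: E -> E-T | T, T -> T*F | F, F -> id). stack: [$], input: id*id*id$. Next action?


no handle on stack; shift 'id'
Action: shift


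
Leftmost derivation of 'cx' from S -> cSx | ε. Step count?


Derivation: S => cSx => cx
Steps: 2


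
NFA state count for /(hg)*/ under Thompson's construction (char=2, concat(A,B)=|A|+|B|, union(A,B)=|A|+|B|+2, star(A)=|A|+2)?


Syntax tree has 2 char leaf(s), 0 union(s), 1 star(s)
chars contribute 2×2 = 4; each union adds +2; each star adds +2
Total: 4 + 0 + 2 = 6 states


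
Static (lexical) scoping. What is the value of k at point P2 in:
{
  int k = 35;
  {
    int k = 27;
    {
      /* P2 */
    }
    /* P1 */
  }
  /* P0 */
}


P2's block does not declare k; resolves to the enclosing declaration at depth 1
k = 27


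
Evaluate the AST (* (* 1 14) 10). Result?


Evaluate inner: (* 1 14) = 14
Evaluate root: (* 14 10) = 140
Result: 140


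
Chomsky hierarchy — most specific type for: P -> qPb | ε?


Single nonterminal LHS, but q^n b^n is not regular
Classification: Type 2 (Context-Free)


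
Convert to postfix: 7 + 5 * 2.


* has higher precedence, evaluate 5*2 first
Postfix: 7 5 2 * +


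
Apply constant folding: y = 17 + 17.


17 + 17 = 34 at compile time
Optimized: y = 34


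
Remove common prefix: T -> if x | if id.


Common prefix: 'if'
Factored: T -> if T', T' -> x | id


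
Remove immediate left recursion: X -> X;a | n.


Left-recursive alternatives: X;a; non-recursive: n
Introduce X': X -> nX', X' -> ;aX' | ε


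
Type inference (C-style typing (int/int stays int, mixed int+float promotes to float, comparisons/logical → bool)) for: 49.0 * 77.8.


Operand types: float * float
Rule: mixed int/float promotes to float; int/int stays int
Result type: float


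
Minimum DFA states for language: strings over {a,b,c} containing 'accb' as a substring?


KMP-style automaton: 4 progress states + 1 absorbing accept = 5
Minimal DFA: 5 states


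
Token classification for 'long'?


Pattern: reserved word
Type: KEYWORD


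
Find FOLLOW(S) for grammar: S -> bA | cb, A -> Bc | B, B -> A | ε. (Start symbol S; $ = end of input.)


$ ∈ FOLLOW(S). For each A -> αBβ: add FIRST(β)\{ε} to FOLLOW(B); if β nullable, add FOLLOW(A).
FOLLOW(S) = {$}


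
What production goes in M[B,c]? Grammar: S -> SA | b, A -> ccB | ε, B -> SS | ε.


For [B, c]: ε is nullable and 'c' ∈ FOLLOW(B)
Entry: B -> ε


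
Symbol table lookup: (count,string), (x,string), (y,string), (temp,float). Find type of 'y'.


Lookup 'y' → type string


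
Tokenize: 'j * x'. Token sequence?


Scan left to right, longest-match per lexeme
Tokens: ID(j), OP(*), ID(x)


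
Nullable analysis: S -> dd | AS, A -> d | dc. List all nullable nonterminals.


A nonterminal is nullable iff some alternative derives ε (directly, or every symbol in it is nullable)
Nullable: {}


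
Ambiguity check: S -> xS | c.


right-linear, alternatives start with distinct terminals 'x' vs 'c': unique leftmost derivation
Unambiguous


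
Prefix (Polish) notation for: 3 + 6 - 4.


left-to-right (same/higher precedence on left): tree is (- (+ 3 6) 4)
Prefix: - + 3 6 4


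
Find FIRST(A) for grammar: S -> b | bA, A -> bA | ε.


Per alternative of A: FIRST(bA) = {b}; FIRST(ε) = {ε}
FIRST(A) = {b, ε}


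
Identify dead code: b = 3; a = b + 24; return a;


b is read by a's definition; a is returned
No dead code


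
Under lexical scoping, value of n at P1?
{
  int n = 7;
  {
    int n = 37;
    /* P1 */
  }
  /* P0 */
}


n declared in the same block as P1
n = 37


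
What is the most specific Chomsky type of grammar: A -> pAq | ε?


Single nonterminal LHS, but p^n q^n is not regular
Classification: Type 2 (Context-Free)


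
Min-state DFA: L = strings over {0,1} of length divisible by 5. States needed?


Track length mod 5: states 0..4, accept at 0
Minimal DFA: 5 states


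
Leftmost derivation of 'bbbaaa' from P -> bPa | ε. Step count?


Derivation: P => bPa => bbPaa => bbbPaaa => bbbaaa
Steps: 4


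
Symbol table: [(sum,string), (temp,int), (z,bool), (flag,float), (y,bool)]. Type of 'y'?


Lookup 'y' → type bool


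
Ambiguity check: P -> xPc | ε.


balanced x^n…c^n: each string has a unique parse
Unambiguous


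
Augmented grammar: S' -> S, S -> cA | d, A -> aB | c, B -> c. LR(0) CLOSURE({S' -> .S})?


Start: S' -> .S
For each item with dot before a nonterminal B, add B -> .γ for every B-production
Closure: [S' -> .S, S -> .cA, S -> .d]


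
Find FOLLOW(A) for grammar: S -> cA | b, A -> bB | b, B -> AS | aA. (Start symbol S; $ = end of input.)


$ ∈ FOLLOW(S). For each A -> αBβ: add FIRST(β)\{ε} to FOLLOW(B); if β nullable, add FOLLOW(A).
FOLLOW(A) = {$, b, c}


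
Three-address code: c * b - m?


Break into single-operator statements:
t1 = c * b
t2 = t1 - m


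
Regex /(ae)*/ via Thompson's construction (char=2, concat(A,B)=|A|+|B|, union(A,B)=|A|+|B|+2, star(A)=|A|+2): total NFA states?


Syntax tree has 2 char leaf(s), 0 union(s), 1 star(s)
chars contribute 2×2 = 4; each union adds +2; each star adds +2
Total: 4 + 0 + 2 = 6 states


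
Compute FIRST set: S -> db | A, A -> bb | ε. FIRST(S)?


Per alternative of S: FIRST(db) = {d}; FIRST(A) = {b, ε}
FIRST(S) = {b, d, ε}


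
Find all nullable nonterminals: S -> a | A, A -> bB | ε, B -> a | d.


A nonterminal is nullable iff some alternative derives ε (directly, or every symbol in it is nullable)
Nullable: {A, S}


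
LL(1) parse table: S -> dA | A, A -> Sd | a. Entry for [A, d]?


For [A, d]: 'd' ∈ FIRST(Sd)
Entry: A -> Sd


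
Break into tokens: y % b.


Scan left to right, longest-match per lexeme
Tokens: ID(y), OP(%), ID(b)


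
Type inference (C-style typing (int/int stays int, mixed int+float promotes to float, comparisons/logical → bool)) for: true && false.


Operand types: bool && bool
Rule: logical operators take bool operands and yield bool
Result type: bool


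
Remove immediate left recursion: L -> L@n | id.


Left-recursive alternatives: L@n; non-recursive: id
Introduce L': L -> idL', L' -> @nL' | ε


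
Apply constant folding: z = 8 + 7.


8 + 7 = 15 at compile time
Optimized: z = 15


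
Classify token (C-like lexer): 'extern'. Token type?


Pattern: reserved word
Type: KEYWORD


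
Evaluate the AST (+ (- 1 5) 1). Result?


Evaluate inner: (- 1 5) = -4
Evaluate root: (+ -4 1) = -3
Result: -3


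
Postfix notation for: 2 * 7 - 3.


Left to right (same or higher precedence on left)
Postfix: 2 7 * 3 -


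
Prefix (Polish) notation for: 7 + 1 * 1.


'*' binds tighter: tree is (+ 7 (* 1 1))
Prefix: + 7 * 1 1


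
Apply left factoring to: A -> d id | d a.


Common prefix: 'd'
Factored: A -> d A', A' -> id | a


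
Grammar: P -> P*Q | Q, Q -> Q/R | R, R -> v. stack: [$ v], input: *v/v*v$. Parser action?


'v' on top is the handle for R -> v
Action: reduce (R -> v)


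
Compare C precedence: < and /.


'/' is multiplicative (level 10); '<' is relational (level 7)
Higher level binds tighter
'/' has higher precedence than '<'


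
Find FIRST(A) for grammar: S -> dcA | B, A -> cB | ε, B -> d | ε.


Per alternative of A: FIRST(cB) = {c}; FIRST(ε) = {ε}
FIRST(A) = {c, ε}


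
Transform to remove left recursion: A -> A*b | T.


Left-recursive alternatives: A*b; non-recursive: T
Introduce A': A -> TA', A' -> *bA' | ε


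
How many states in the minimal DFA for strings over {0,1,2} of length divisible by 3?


Track length mod 3: states 0..2, accept at 0
Minimal DFA: 3 states


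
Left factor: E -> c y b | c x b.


Common prefix: 'c'
Factored: E -> c E', E' -> y b | x b


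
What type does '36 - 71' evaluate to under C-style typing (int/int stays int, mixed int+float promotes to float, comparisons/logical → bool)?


Operand types: int - int
Rule: mixed int/float promotes to float; int/int stays int
Result type: int


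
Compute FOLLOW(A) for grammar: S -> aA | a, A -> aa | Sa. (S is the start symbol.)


$ ∈ FOLLOW(S). For each A -> αBβ: add FIRST(β)\{ε} to FOLLOW(B); if β nullable, add FOLLOW(A).
FOLLOW(A) = {$, a}


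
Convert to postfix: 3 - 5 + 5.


Left to right (same or higher precedence on left)
Postfix: 3 5 - 5 +


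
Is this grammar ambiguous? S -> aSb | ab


balanced a^n…b^n: each string has a unique parse
Unambiguous


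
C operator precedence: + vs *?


'*' is multiplicative (level 10); '+' is additive (level 9)
Higher level binds tighter
'*' has higher precedence than '+'


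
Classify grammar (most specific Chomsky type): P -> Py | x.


Left-linear: every RHS is a terminal or one nonterminal followed by a terminal
Classification: Type 3 (Regular)


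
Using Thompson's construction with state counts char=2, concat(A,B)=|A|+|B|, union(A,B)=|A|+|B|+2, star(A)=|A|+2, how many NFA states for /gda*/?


Syntax tree has 3 char leaf(s), 0 union(s), 1 star(s)
chars contribute 3×2 = 6; each union adds +2; each star adds +2
Total: 6 + 0 + 2 = 8 states


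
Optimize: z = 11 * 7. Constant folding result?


11 * 7 = 77 at compile time
Optimized: z = 77


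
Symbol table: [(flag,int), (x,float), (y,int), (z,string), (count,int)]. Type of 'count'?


Lookup 'count' → type int


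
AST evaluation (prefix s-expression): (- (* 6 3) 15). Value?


Evaluate inner: (* 6 3) = 18
Evaluate root: (- 18 15) = 3
Result: 3


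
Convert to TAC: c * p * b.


Break into single-operator statements:
t1 = c * p
t2 = t1 * b


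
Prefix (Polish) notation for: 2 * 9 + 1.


left-to-right (same/higher precedence on left): tree is (+ (* 2 9) 1)
Prefix: + * 2 9 1


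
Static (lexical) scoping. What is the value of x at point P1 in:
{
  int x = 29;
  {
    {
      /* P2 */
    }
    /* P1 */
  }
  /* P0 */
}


P1's block does not declare x; resolves to the enclosing declaration at depth 0
x = 29


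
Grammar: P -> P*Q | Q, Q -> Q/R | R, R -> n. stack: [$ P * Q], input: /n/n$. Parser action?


'/' can extend Q; shift to build Q -> Q/R
Action: shift


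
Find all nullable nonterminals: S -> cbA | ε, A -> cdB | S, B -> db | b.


A nonterminal is nullable iff some alternative derives ε (directly, or every symbol in it is nullable)
Nullable: {A, S}


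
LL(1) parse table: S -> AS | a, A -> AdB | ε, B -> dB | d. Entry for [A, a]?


For [A, a]: ε is nullable and 'a' ∈ FOLLOW(A)
Entry: A -> ε


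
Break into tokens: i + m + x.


Scan left to right, longest-match per lexeme
Tokens: ID(i), OP(+), ID(m), OP(+), ID(x)


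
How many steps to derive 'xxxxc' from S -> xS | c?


Derivation: S => xS => xxS => xxxS => xxxxS => xxxxc
Steps: 5


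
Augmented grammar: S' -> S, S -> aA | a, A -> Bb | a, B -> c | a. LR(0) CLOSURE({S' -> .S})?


Start: S' -> .S
For each item with dot before a nonterminal B, add B -> .γ for every B-production
Closure: [S' -> .S, S -> .aA, S -> .a]


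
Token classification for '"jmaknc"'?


Pattern: double-quoted sequence
Type: STRING_LITERAL


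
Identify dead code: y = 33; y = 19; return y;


first assignment to y is overwritten before any read
Dead: 'y = 33'


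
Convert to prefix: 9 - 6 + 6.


left-to-right (same/higher precedence on left): tree is (+ (- 9 6) 6)
Prefix: + - 9 6 6


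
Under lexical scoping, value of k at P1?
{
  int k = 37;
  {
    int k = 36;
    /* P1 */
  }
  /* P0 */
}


k declared in the same block as P1
k = 36


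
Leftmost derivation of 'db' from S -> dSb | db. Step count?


Derivation: S => db
Steps: 1


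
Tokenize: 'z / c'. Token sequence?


Scan left to right, longest-match per lexeme
Tokens: ID(z), OP(/), ID(c)


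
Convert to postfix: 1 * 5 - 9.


Left to right (same or higher precedence on left)
Postfix: 1 5 * 9 -


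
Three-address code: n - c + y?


Break into single-operator statements:
t1 = n - c
t2 = t1 + y


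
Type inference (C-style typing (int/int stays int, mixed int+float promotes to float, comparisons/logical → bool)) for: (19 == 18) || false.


Operand types: bool || bool
Rule: logical operators take bool operands and yield bool
Result type: bool


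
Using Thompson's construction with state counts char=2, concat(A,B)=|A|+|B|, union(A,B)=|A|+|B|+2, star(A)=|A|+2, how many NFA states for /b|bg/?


Syntax tree has 3 char leaf(s), 1 union(s), 0 star(s)
chars contribute 3×2 = 6; each union adds +2; each star adds +2
Total: 6 + 2 + 0 = 8 states


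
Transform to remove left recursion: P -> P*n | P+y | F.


Left-recursive alternatives: P*n, P+y; non-recursive: F
Introduce P': P -> FP', P' -> *nP' | +yP' | ε


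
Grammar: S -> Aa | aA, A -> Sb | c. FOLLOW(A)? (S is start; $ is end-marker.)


$ ∈ FOLLOW(S). For each A -> αBβ: add FIRST(β)\{ε} to FOLLOW(B); if β nullable, add FOLLOW(A).
FOLLOW(A) = {$, a, b}


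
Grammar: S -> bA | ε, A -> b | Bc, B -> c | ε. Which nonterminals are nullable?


A nonterminal is nullable iff some alternative derives ε (directly, or every symbol in it is nullable)
Nullable: {B, S}


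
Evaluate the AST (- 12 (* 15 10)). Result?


Evaluate inner: (* 15 10) = 150
Evaluate root: (- 12 150) = -138
Result: -138


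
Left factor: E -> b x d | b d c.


Common prefix: 'b'
Factored: E -> b E', E' -> x d | d c


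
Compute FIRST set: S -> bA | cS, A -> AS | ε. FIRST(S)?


Per alternative of S: FIRST(bA) = {b}; FIRST(cS) = {c}
FIRST(S) = {b, c}


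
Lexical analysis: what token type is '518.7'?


Pattern: digits with a decimal point
Type: FLOAT_LITERAL


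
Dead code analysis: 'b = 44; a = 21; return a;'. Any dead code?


b is assigned but never read
Dead: 'b = 44'


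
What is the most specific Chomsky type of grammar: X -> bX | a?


Right-linear: every RHS is a terminal or a terminal followed by one nonterminal
Classification: Type 3 (Regular)


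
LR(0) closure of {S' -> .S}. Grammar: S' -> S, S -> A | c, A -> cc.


Start: S' -> .S
For each item with dot before a nonterminal B, add B -> .γ for every B-production
Closure: [S' -> .S, S -> .A, S -> .c, A -> .cc]


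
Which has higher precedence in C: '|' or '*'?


'*' is multiplicative (level 10); '|' is bitwise OR (level 3)
Higher level binds tighter
'*' has higher precedence than '|'


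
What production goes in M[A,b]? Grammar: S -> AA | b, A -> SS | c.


For [A, b]: 'b' ∈ FIRST(SS)
Entry: A -> SS


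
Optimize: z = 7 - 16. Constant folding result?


7 - 16 = -9 at compile time
Optimized: z = -9


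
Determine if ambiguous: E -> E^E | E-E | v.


'v^v-v' has two parse trees (no precedence encoded between ^ and -)
Ambiguous


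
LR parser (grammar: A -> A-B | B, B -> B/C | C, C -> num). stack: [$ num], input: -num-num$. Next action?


'num' on top is the handle for C -> num
Action: reduce (C -> num)


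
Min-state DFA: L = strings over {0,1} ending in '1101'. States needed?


Track the longest suffix of input matching a prefix of '1101': 5 classes (prefixes of length 0..4)
Minimal DFA: 5 states


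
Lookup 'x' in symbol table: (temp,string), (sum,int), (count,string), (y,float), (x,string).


Lookup 'x' → type string


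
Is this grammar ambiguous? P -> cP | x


right-linear, alternatives start with distinct terminals 'c' vs 'x': unique leftmost derivation
Unambiguous


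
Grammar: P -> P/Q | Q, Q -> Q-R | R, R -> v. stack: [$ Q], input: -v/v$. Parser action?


shift '-' to continue Q -> Q-R
Action: shift


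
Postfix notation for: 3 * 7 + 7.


Left to right (same or higher precedence on left)
Postfix: 3 7 * 7 +


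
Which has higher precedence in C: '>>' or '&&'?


'>>' is shift (level 8); '&&' is logical AND (level 2)
Higher level binds tighter
'>>' has higher precedence than '&&'


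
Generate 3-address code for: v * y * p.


Break into single-operator statements:
t1 = v * y
t2 = t1 * p


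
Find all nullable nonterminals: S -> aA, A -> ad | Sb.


A nonterminal is nullable iff some alternative derives ε (directly, or every symbol in it is nullable)
Nullable: {}


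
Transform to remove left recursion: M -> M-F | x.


Left-recursive alternatives: M-F; non-recursive: x
Introduce M': M -> xM', M' -> -FM' | ε


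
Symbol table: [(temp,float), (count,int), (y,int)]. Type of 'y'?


Lookup 'y' → type int


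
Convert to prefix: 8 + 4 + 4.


left-to-right (same/higher precedence on left): tree is (+ (+ 8 4) 4)
Prefix: + + 8 4 4


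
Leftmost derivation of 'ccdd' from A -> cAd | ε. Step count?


Derivation: A => cAd => ccAdd => ccdd
Steps: 3


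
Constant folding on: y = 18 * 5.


18 * 5 = 90 at compile time
Optimized: y = 90


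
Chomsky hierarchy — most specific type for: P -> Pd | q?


Left-linear: every RHS is a terminal or one nonterminal followed by a terminal
Classification: Type 3 (Regular)


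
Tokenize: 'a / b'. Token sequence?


Scan left to right, longest-match per lexeme
Tokens: ID(a), OP(/), ID(b)


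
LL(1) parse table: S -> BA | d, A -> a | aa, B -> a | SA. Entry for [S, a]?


For [S, a]: 'a' ∈ FIRST(BA)
Entry: S -> BA


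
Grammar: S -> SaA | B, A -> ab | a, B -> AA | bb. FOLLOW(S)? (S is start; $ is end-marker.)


$ ∈ FOLLOW(S). For each A -> αBβ: add FIRST(β)\{ε} to FOLLOW(B); if β nullable, add FOLLOW(A).
FOLLOW(S) = {$, a}


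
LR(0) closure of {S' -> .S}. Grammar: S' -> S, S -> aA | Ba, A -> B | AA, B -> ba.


Start: S' -> .S
For each item with dot before a nonterminal B, add B -> .γ for every B-production
Closure: [S' -> .S, S -> .aA, S -> .Ba, B -> .ba]


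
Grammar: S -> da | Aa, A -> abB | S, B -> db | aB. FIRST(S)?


Per alternative of S: FIRST(da) = {d}; FIRST(Aa) = {a, d}
FIRST(S) = {a, d}


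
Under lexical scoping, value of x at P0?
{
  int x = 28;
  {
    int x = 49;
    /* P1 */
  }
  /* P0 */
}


x declared in the same block as P0
x = 28


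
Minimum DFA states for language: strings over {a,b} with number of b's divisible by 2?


Track (count of b) mod 2: states 0..1, accept at 0
Minimal DFA: 2 states


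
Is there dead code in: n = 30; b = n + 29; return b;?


n is read by b's definition; b is returned
No dead code


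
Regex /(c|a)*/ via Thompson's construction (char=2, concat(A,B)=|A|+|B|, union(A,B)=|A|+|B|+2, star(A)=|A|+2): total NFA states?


Syntax tree has 2 char leaf(s), 1 union(s), 1 star(s)
chars contribute 2×2 = 4; each union adds +2; each star adds +2
Total: 4 + 2 + 2 = 8 states


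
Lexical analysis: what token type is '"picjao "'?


Pattern: double-quoted sequence
Type: STRING_LITERAL


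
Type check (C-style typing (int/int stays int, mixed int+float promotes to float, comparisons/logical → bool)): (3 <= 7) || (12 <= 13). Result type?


Operand types: bool || bool
Rule: logical operators take bool operands and yield bool
Result type: bool


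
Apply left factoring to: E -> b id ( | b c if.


Common prefix: 'b'
Factored: E -> b E', E' -> id ( | c if


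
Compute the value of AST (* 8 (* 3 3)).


Evaluate inner: (* 3 3) = 9
Evaluate root: (* 8 9) = 72
Result: 72


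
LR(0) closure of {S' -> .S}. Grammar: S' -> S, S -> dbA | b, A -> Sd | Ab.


Start: S' -> .S
For each item with dot before a nonterminal B, add B -> .γ for every B-production
Closure: [S' -> .S, S -> .dbA, S -> .b]


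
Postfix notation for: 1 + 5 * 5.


* has higher precedence, evaluate 5*5 first
Postfix: 1 5 5 * +


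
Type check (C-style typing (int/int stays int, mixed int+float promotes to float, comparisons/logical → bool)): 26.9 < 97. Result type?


Operand types: float < int
Rule: comparison yields bool
Result type: bool


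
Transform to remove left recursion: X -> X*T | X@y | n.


Left-recursive alternatives: X*T, X@y; non-recursive: n
Introduce X': X -> nX', X' -> *TX' | @yX' | ε


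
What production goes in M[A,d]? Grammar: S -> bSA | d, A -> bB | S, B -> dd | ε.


For [A, d]: 'd' ∈ FIRST(S)
Entry: A -> S


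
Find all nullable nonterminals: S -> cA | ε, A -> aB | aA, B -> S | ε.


A nonterminal is nullable iff some alternative derives ε (directly, or every symbol in it is nullable)
Nullable: {B, S}


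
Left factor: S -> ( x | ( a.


Common prefix: '('
Factored: S -> ( S', S' -> x | a


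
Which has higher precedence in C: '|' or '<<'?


'<<' is shift (level 8); '|' is bitwise OR (level 3)
Higher level binds tighter
'<<' has higher precedence than '|'


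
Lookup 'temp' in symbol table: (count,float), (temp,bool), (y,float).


Lookup 'temp' → type bool


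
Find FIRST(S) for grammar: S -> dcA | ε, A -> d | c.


Per alternative of S: FIRST(dcA) = {d}; FIRST(ε) = {ε}
FIRST(S) = {d, ε}


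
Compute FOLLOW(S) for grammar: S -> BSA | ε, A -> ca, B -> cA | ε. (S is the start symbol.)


$ ∈ FOLLOW(S). For each A -> αBβ: add FIRST(β)\{ε} to FOLLOW(B); if β nullable, add FOLLOW(A).
FOLLOW(S) = {$, c}


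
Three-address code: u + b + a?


Break into single-operator statements:
t1 = u + b
t2 = t1 + a


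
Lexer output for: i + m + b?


Scan left to right, longest-match per lexeme
Tokens: ID(i), OP(+), ID(m), OP(+), ID(b)


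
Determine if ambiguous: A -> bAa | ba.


balanced b^n…a^n: each string has a unique parse
Unambiguous


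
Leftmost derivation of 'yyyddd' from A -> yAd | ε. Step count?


Derivation: A => yAd => yyAdd => yyyAddd => yyyddd
Steps: 4


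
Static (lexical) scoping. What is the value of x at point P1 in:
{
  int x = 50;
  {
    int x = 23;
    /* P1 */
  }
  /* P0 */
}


x declared in the same block as P1
x = 23


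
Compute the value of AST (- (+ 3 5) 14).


Evaluate inner: (+ 3 5) = 8
Evaluate root: (- 8 14) = -6
Result: -6


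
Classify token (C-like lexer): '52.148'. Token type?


Pattern: digits with a decimal point
Type: FLOAT_LITERAL


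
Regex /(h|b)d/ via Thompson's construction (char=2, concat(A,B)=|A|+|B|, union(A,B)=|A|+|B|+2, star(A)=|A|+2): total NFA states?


Syntax tree has 3 char leaf(s), 1 union(s), 0 star(s)
chars contribute 3×2 = 6; each union adds +2; each star adds +2
Total: 6 + 2 + 0 = 8 states


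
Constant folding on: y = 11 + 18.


11 + 18 = 29 at compile time
Optimized: y = 29


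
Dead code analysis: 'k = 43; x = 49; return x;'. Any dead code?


k is assigned but never read
Dead: 'k = 43'


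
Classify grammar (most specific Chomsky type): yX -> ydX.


LHS has context (more than one symbol) and |LHS| ≤ |RHS|
Classification: Type 1 (Context-Sensitive)


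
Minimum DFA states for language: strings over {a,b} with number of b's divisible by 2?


Track (count of b) mod 2: states 0..1, accept at 0
Minimal DFA: 2 states


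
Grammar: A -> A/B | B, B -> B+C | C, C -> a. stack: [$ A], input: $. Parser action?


start symbol A on stack, input exhausted
Action: accept


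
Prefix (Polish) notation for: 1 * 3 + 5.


left-to-right (same/higher precedence on left): tree is (+ (* 1 3) 5)
Prefix: + * 1 3 5


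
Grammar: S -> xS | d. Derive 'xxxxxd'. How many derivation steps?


Derivation: S => xS => xxS => xxxS => xxxxS => xxxxxS => xxxxxd
Steps: 6


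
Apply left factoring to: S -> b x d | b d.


Common prefix: 'b'
Factored: S -> b S', S' -> x d | d


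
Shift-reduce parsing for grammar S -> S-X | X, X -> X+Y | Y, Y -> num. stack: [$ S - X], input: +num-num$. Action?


'+' can extend X; shift to build X -> X+Y
Action: shift


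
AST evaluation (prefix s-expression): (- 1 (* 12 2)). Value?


Evaluate inner: (* 12 2) = 24
Evaluate root: (- 1 24) = -23
Result: -23


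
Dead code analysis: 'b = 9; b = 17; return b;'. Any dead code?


first assignment to b is overwritten before any read
Dead: 'b = 9'


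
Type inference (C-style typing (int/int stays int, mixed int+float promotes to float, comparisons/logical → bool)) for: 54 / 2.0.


Operand types: int / float
Rule: mixed int/float promotes to float; int/int stays int
Result type: float


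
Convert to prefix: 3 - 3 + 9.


left-to-right (same/higher precedence on left): tree is (+ (- 3 3) 9)
Prefix: + - 3 3 9


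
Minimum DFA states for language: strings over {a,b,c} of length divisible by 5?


Track length mod 5: states 0..4, accept at 0
Minimal DFA: 5 states


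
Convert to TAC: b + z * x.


Break into single-operator statements:
t1 = z * x
t2 = b + t1


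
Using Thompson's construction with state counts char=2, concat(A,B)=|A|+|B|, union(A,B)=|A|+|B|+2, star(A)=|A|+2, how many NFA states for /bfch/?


Syntax tree has 4 char leaf(s), 0 union(s), 0 star(s)
chars contribute 4×2 = 8; each union adds +2; each star adds +2
Total: 8 + 0 + 0 = 8 states


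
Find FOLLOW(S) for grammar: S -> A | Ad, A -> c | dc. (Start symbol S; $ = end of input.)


$ ∈ FOLLOW(S). For each A -> αBβ: add FIRST(β)\{ε} to FOLLOW(B); if β nullable, add FOLLOW(A).
FOLLOW(S) = {$}


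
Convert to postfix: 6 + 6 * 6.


* has higher precedence, evaluate 6*6 first
Postfix: 6 6 6 * +


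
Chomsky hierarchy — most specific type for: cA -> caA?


LHS has context (more than one symbol) and |LHS| ≤ |RHS|
Classification: Type 1 (Context-Sensitive)


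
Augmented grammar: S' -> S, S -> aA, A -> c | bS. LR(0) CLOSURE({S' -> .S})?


Start: S' -> .S
For each item with dot before a nonterminal B, add B -> .γ for every B-production
Closure: [S' -> .S, S -> .aA]


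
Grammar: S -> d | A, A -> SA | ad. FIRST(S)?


Per alternative of S: FIRST(d) = {d}; FIRST(A) = {a, d}
FIRST(S) = {a, d}


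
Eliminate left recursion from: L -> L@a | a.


Left-recursive alternatives: L@a; non-recursive: a
Introduce L': L -> aL', L' -> @aL' | ε


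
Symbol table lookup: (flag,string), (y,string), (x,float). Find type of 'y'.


Lookup 'y' → type string


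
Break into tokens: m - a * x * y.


Scan left to right, longest-match per lexeme
Tokens: ID(m), OP(-), ID(a), OP(*), ID(x), OP(*), ID(y)


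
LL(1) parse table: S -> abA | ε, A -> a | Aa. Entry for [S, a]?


For [S, a]: 'a' ∈ FIRST(abA)
Entry: S -> abA


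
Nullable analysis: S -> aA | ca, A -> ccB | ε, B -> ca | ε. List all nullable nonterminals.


A nonterminal is nullable iff some alternative derives ε (directly, or every symbol in it is nullable)
Nullable: {A, B}


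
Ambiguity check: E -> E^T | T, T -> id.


precedence layered via separate nonterminal T: deterministic
Unambiguous


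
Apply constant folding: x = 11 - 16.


11 - 16 = -5 at compile time
Optimized: x = -5


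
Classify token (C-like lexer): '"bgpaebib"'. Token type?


Pattern: double-quoted sequence
Type: STRING_LITERAL


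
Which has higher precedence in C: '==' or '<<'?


'<<' is shift (level 8); '==' is equality (level 6)
Higher level binds tighter
'<<' has higher precedence than '=='


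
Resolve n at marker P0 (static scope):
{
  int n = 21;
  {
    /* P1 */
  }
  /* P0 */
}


n declared in the same block as P0
n = 21


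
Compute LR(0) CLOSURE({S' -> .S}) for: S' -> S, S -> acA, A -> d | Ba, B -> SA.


Start: S' -> .S
For each item with dot before a nonterminal B, add B -> .γ for every B-production
Closure: [S' -> .S, S -> .acA]


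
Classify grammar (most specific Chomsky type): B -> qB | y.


Right-linear: every RHS is a terminal or a terminal followed by one nonterminal
Classification: Type 3 (Regular)


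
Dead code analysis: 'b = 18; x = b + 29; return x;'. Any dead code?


b is read by x's definition; x is returned
No dead code


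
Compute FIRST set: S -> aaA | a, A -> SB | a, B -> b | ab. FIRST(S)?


Per alternative of S: FIRST(aaA) = {a}; FIRST(a) = {a}
FIRST(S) = {a}


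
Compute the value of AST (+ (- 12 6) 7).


Evaluate inner: (- 12 6) = 6
Evaluate root: (+ 6 7) = 13
Result: 13


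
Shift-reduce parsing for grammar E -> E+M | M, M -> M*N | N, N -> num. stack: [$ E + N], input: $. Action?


'N' (not preceded by M*) is the handle for M -> N
Action: reduce (M -> N)


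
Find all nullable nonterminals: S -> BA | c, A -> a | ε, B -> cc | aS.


A nonterminal is nullable iff some alternative derives ε (directly, or every symbol in it is nullable)
Nullable: {A}


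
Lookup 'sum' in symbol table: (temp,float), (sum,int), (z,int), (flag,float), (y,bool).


Lookup 'sum' → type int


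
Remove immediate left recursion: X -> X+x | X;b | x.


Left-recursive alternatives: X+x, X;b; non-recursive: x
Introduce X': X -> xX', X' -> +xX' | ;bX' | ε


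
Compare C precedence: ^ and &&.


'^' is bitwise XOR (level 4); '&&' is logical AND (level 2)
Higher level binds tighter
'^' has higher precedence than '&&'


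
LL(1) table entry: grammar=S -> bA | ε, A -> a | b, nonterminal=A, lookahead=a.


For [A, a]: 'a' ∈ FIRST(a)
Entry: A -> a


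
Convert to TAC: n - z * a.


Break into single-operator statements:
t1 = z * a
t2 = n - t1


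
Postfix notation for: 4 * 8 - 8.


Left to right (same or higher precedence on left)
Postfix: 4 8 * 8 -


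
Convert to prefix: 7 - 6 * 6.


'*' binds tighter: tree is (- 7 (* 6 6))
Prefix: - 7 * 6 6


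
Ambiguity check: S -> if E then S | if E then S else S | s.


dangling else: 'if E then if E then s else s' parses two ways
Ambiguous


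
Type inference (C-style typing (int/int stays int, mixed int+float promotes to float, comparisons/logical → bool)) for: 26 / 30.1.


Operand types: int / float
Rule: mixed int/float promotes to float; int/int stays int
Result type: float


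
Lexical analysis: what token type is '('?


Pattern: delimiter/punctuation
Type: PUNCTUATION


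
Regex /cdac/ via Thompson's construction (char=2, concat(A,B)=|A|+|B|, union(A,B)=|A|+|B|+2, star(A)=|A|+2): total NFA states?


Syntax tree has 4 char leaf(s), 0 union(s), 0 star(s)
chars contribute 4×2 = 8; each union adds +2; each star adds +2
Total: 8 + 0 + 0 = 8 states


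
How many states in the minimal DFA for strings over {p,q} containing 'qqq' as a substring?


KMP-style automaton: 3 progress states + 1 absorbing accept = 4
Minimal DFA: 4 states


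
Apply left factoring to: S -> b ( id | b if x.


Common prefix: 'b'
Factored: S -> b S', S' -> ( id | if x


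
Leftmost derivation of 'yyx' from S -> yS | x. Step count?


Derivation: S => yS => yyS => yyx
Steps: 3


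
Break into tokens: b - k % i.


Scan left to right, longest-match per lexeme
Tokens: ID(b), OP(-), ID(k), OP(%), ID(i)


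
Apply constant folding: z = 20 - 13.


20 - 13 = 7 at compile time
Optimized: z = 7


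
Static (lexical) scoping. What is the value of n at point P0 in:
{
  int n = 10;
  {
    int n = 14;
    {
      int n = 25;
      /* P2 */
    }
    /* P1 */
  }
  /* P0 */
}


n declared in the same block as P0
n = 10


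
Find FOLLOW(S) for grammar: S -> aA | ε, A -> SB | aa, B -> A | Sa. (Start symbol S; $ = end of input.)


$ ∈ FOLLOW(S). For each A -> αBβ: add FIRST(β)\{ε} to FOLLOW(B); if β nullable, add FOLLOW(A).
FOLLOW(S) = {$, a}


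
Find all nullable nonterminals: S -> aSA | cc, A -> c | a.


A nonterminal is nullable iff some alternative derives ε (directly, or every symbol in it is nullable)
Nullable: {}


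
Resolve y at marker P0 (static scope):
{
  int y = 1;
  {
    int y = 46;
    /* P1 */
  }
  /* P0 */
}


y declared in the same block as P0
y = 1


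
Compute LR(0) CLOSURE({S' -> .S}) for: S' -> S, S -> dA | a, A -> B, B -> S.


Start: S' -> .S
For each item with dot before a nonterminal B, add B -> .γ for every B-production
Closure: [S' -> .S, S -> .dA, S -> .a]


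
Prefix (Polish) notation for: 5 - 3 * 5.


'*' binds tighter: tree is (- 5 (* 3 5))
Prefix: - 5 * 3 5


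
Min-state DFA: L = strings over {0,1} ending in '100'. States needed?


Track the longest suffix of input matching a prefix of '100': 4 classes (prefixes of length 0..3)
Minimal DFA: 4 states


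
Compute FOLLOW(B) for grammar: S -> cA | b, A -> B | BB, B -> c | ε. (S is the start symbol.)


$ ∈ FOLLOW(S). For each A -> αBβ: add FIRST(β)\{ε} to FOLLOW(B); if β nullable, add FOLLOW(A).
FOLLOW(B) = {$, c}


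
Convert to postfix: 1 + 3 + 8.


Left to right (same or higher precedence on left)
Postfix: 1 3 + 8 +


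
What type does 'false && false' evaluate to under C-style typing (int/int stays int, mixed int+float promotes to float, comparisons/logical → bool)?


Operand types: bool && bool
Rule: logical operators take bool operands and yield bool
Result type: bool


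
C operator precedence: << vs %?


'%' is multiplicative (level 10); '<<' is shift (level 8)
Higher level binds tighter
'%' has higher precedence than '<<'


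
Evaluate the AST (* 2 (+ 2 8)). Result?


Evaluate inner: (+ 2 8) = 10
Evaluate root: (* 2 10) = 20
Result: 20


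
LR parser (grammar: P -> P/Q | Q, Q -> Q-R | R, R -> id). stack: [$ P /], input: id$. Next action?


no handle ('P/' is not any RHS); shift 'id'
Action: shift


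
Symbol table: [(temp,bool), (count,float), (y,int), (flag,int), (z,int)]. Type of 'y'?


Lookup 'y' → type int


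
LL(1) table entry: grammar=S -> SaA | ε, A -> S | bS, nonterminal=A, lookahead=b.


For [A, b]: 'b' ∈ FIRST(bS)
Entry: A -> bS


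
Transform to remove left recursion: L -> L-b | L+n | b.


Left-recursive alternatives: L-b, L+n; non-recursive: b
Introduce L': L -> bL', L' -> -bL' | +nL' | ε


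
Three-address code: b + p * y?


Break into single-operator statements:
t1 = p * y
t2 = b + t1
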